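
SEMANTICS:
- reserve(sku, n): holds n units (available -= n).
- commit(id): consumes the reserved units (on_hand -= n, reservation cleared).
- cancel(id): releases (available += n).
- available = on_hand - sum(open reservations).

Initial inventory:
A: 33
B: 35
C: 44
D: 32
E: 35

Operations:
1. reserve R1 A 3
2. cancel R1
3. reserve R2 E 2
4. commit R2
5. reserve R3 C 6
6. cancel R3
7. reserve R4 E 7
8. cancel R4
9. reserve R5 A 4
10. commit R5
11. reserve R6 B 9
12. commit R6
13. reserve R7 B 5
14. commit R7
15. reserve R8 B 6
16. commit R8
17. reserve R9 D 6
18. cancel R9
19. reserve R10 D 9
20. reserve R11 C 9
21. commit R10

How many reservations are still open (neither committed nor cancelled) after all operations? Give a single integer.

Step 1: reserve R1 A 3 -> on_hand[A=33 B=35 C=44 D=32 E=35] avail[A=30 B=35 C=44 D=32 E=35] open={R1}
Step 2: cancel R1 -> on_hand[A=33 B=35 C=44 D=32 E=35] avail[A=33 B=35 C=44 D=32 E=35] open={}
Step 3: reserve R2 E 2 -> on_hand[A=33 B=35 C=44 D=32 E=35] avail[A=33 B=35 C=44 D=32 E=33] open={R2}
Step 4: commit R2 -> on_hand[A=33 B=35 C=44 D=32 E=33] avail[A=33 B=35 C=44 D=32 E=33] open={}
Step 5: reserve R3 C 6 -> on_hand[A=33 B=35 C=44 D=32 E=33] avail[A=33 B=35 C=38 D=32 E=33] open={R3}
Step 6: cancel R3 -> on_hand[A=33 B=35 C=44 D=32 E=33] avail[A=33 B=35 C=44 D=32 E=33] open={}
Step 7: reserve R4 E 7 -> on_hand[A=33 B=35 C=44 D=32 E=33] avail[A=33 B=35 C=44 D=32 E=26] open={R4}
Step 8: cancel R4 -> on_hand[A=33 B=35 C=44 D=32 E=33] avail[A=33 B=35 C=44 D=32 E=33] open={}
Step 9: reserve R5 A 4 -> on_hand[A=33 B=35 C=44 D=32 E=33] avail[A=29 B=35 C=44 D=32 E=33] open={R5}
Step 10: commit R5 -> on_hand[A=29 B=35 C=44 D=32 E=33] avail[A=29 B=35 C=44 D=32 E=33] open={}
Step 11: reserve R6 B 9 -> on_hand[A=29 B=35 C=44 D=32 E=33] avail[A=29 B=26 C=44 D=32 E=33] open={R6}
Step 12: commit R6 -> on_hand[A=29 B=26 C=44 D=32 E=33] avail[A=29 B=26 C=44 D=32 E=33] open={}
Step 13: reserve R7 B 5 -> on_hand[A=29 B=26 C=44 D=32 E=33] avail[A=29 B=21 C=44 D=32 E=33] open={R7}
Step 14: commit R7 -> on_hand[A=29 B=21 C=44 D=32 E=33] avail[A=29 B=21 C=44 D=32 E=33] open={}
Step 15: reserve R8 B 6 -> on_hand[A=29 B=21 C=44 D=32 E=33] avail[A=29 B=15 C=44 D=32 E=33] open={R8}
Step 16: commit R8 -> on_hand[A=29 B=15 C=44 D=32 E=33] avail[A=29 B=15 C=44 D=32 E=33] open={}
Step 17: reserve R9 D 6 -> on_hand[A=29 B=15 C=44 D=32 E=33] avail[A=29 B=15 C=44 D=26 E=33] open={R9}
Step 18: cancel R9 -> on_hand[A=29 B=15 C=44 D=32 E=33] avail[A=29 B=15 C=44 D=32 E=33] open={}
Step 19: reserve R10 D 9 -> on_hand[A=29 B=15 C=44 D=32 E=33] avail[A=29 B=15 C=44 D=23 E=33] open={R10}
Step 20: reserve R11 C 9 -> on_hand[A=29 B=15 C=44 D=32 E=33] avail[A=29 B=15 C=35 D=23 E=33] open={R10,R11}
Step 21: commit R10 -> on_hand[A=29 B=15 C=44 D=23 E=33] avail[A=29 B=15 C=35 D=23 E=33] open={R11}
Open reservations: ['R11'] -> 1

Answer: 1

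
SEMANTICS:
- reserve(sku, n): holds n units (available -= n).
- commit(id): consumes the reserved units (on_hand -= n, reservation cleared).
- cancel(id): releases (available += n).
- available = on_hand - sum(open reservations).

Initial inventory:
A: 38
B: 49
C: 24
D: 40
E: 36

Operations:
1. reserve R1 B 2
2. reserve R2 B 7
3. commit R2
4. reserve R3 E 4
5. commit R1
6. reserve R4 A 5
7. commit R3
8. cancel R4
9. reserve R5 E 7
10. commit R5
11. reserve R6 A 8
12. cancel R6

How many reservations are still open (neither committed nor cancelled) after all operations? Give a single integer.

Step 1: reserve R1 B 2 -> on_hand[A=38 B=49 C=24 D=40 E=36] avail[A=38 B=47 C=24 D=40 E=36] open={R1}
Step 2: reserve R2 B 7 -> on_hand[A=38 B=49 C=24 D=40 E=36] avail[A=38 B=40 C=24 D=40 E=36] open={R1,R2}
Step 3: commit R2 -> on_hand[A=38 B=42 C=24 D=40 E=36] avail[A=38 B=40 C=24 D=40 E=36] open={R1}
Step 4: reserve R3 E 4 -> on_hand[A=38 B=42 C=24 D=40 E=36] avail[A=38 B=40 C=24 D=40 E=32] open={R1,R3}
Step 5: commit R1 -> on_hand[A=38 B=40 C=24 D=40 E=36] avail[A=38 B=40 C=24 D=40 E=32] open={R3}
Step 6: reserve R4 A 5 -> on_hand[A=38 B=40 C=24 D=40 E=36] avail[A=33 B=40 C=24 D=40 E=32] open={R3,R4}
Step 7: commit R3 -> on_hand[A=38 B=40 C=24 D=40 E=32] avail[A=33 B=40 C=24 D=40 E=32] open={R4}
Step 8: cancel R4 -> on_hand[A=38 B=40 C=24 D=40 E=32] avail[A=38 B=40 C=24 D=40 E=32] open={}
Step 9: reserve R5 E 7 -> on_hand[A=38 B=40 C=24 D=40 E=32] avail[A=38 B=40 C=24 D=40 E=25] open={R5}
Step 10: commit R5 -> on_hand[A=38 B=40 C=24 D=40 E=25] avail[A=38 B=40 C=24 D=40 E=25] open={}
Step 11: reserve R6 A 8 -> on_hand[A=38 B=40 C=24 D=40 E=25] avail[A=30 B=40 C=24 D=40 E=25] open={R6}
Step 12: cancel R6 -> on_hand[A=38 B=40 C=24 D=40 E=25] avail[A=38 B=40 C=24 D=40 E=25] open={}
Open reservations: [] -> 0

Answer: 0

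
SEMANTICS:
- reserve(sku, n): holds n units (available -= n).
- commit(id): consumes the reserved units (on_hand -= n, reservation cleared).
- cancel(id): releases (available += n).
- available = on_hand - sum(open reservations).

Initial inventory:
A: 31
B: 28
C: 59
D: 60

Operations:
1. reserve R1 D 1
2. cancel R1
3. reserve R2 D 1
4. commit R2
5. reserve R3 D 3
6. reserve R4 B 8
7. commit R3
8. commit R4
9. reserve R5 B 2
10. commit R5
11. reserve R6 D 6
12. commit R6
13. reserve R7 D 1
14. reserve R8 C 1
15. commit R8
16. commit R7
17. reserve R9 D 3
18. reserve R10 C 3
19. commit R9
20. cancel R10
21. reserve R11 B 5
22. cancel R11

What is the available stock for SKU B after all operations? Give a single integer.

Step 1: reserve R1 D 1 -> on_hand[A=31 B=28 C=59 D=60] avail[A=31 B=28 C=59 D=59] open={R1}
Step 2: cancel R1 -> on_hand[A=31 B=28 C=59 D=60] avail[A=31 B=28 C=59 D=60] open={}
Step 3: reserve R2 D 1 -> on_hand[A=31 B=28 C=59 D=60] avail[A=31 B=28 C=59 D=59] open={R2}
Step 4: commit R2 -> on_hand[A=31 B=28 C=59 D=59] avail[A=31 B=28 C=59 D=59] open={}
Step 5: reserve R3 D 3 -> on_hand[A=31 B=28 C=59 D=59] avail[A=31 B=28 C=59 D=56] open={R3}
Step 6: reserve R4 B 8 -> on_hand[A=31 B=28 C=59 D=59] avail[A=31 B=20 C=59 D=56] open={R3,R4}
Step 7: commit R3 -> on_hand[A=31 B=28 C=59 D=56] avail[A=31 B=20 C=59 D=56] open={R4}
Step 8: commit R4 -> on_hand[A=31 B=20 C=59 D=56] avail[A=31 B=20 C=59 D=56] open={}
Step 9: reserve R5 B 2 -> on_hand[A=31 B=20 C=59 D=56] avail[A=31 B=18 C=59 D=56] open={R5}
Step 10: commit R5 -> on_hand[A=31 B=18 C=59 D=56] avail[A=31 B=18 C=59 D=56] open={}
Step 11: reserve R6 D 6 -> on_hand[A=31 B=18 C=59 D=56] avail[A=31 B=18 C=59 D=50] open={R6}
Step 12: commit R6 -> on_hand[A=31 B=18 C=59 D=50] avail[A=31 B=18 C=59 D=50] open={}
Step 13: reserve R7 D 1 -> on_hand[A=31 B=18 C=59 D=50] avail[A=31 B=18 C=59 D=49] open={R7}
Step 14: reserve R8 C 1 -> on_hand[A=31 B=18 C=59 D=50] avail[A=31 B=18 C=58 D=49] open={R7,R8}
Step 15: commit R8 -> on_hand[A=31 B=18 C=58 D=50] avail[A=31 B=18 C=58 D=49] open={R7}
Step 16: commit R7 -> on_hand[A=31 B=18 C=58 D=49] avail[A=31 B=18 C=58 D=49] open={}
Step 17: reserve R9 D 3 -> on_hand[A=31 B=18 C=58 D=49] avail[A=31 B=18 C=58 D=46] open={R9}
Step 18: reserve R10 C 3 -> on_hand[A=31 B=18 C=58 D=49] avail[A=31 B=18 C=55 D=46] open={R10,R9}
Step 19: commit R9 -> on_hand[A=31 B=18 C=58 D=46] avail[A=31 B=18 C=55 D=46] open={R10}
Step 20: cancel R10 -> on_hand[A=31 B=18 C=58 D=46] avail[A=31 B=18 C=58 D=46] open={}
Step 21: reserve R11 B 5 -> on_hand[A=31 B=18 C=58 D=46] avail[A=31 B=13 C=58 D=46] open={R11}
Step 22: cancel R11 -> on_hand[A=31 B=18 C=58 D=46] avail[A=31 B=18 C=58 D=46] open={}
Final available[B] = 18

Answer: 18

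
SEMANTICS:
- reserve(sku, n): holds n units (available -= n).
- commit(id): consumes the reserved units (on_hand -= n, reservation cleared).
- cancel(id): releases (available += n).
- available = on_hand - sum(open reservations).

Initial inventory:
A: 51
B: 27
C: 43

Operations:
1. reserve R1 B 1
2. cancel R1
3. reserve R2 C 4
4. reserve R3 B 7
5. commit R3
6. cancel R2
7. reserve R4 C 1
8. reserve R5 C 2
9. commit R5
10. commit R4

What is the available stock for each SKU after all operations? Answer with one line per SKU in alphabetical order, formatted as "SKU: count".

Step 1: reserve R1 B 1 -> on_hand[A=51 B=27 C=43] avail[A=51 B=26 C=43] open={R1}
Step 2: cancel R1 -> on_hand[A=51 B=27 C=43] avail[A=51 B=27 C=43] open={}
Step 3: reserve R2 C 4 -> on_hand[A=51 B=27 C=43] avail[A=51 B=27 C=39] open={R2}
Step 4: reserve R3 B 7 -> on_hand[A=51 B=27 C=43] avail[A=51 B=20 C=39] open={R2,R3}
Step 5: commit R3 -> on_hand[A=51 B=20 C=43] avail[A=51 B=20 C=39] open={R2}
Step 6: cancel R2 -> on_hand[A=51 B=20 C=43] avail[A=51 B=20 C=43] open={}
Step 7: reserve R4 C 1 -> on_hand[A=51 B=20 C=43] avail[A=51 B=20 C=42] open={R4}
Step 8: reserve R5 C 2 -> on_hand[A=51 B=20 C=43] avail[A=51 B=20 C=40] open={R4,R5}
Step 9: commit R5 -> on_hand[A=51 B=20 C=41] avail[A=51 B=20 C=40] open={R4}
Step 10: commit R4 -> on_hand[A=51 B=20 C=40] avail[A=51 B=20 C=40] open={}

Answer: A: 51
B: 20
C: 40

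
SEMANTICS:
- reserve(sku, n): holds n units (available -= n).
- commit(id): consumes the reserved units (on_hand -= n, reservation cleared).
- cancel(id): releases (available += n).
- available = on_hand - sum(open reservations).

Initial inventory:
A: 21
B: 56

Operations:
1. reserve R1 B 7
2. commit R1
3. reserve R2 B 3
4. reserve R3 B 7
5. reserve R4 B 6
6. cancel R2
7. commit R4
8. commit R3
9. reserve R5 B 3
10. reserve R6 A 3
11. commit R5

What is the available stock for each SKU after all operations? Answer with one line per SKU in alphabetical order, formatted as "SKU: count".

Step 1: reserve R1 B 7 -> on_hand[A=21 B=56] avail[A=21 B=49] open={R1}
Step 2: commit R1 -> on_hand[A=21 B=49] avail[A=21 B=49] open={}
Step 3: reserve R2 B 3 -> on_hand[A=21 B=49] avail[A=21 B=46] open={R2}
Step 4: reserve R3 B 7 -> on_hand[A=21 B=49] avail[A=21 B=39] open={R2,R3}
Step 5: reserve R4 B 6 -> on_hand[A=21 B=49] avail[A=21 B=33] open={R2,R3,R4}
Step 6: cancel R2 -> on_hand[A=21 B=49] avail[A=21 B=36] open={R3,R4}
Step 7: commit R4 -> on_hand[A=21 B=43] avail[A=21 B=36] open={R3}
Step 8: commit R3 -> on_hand[A=21 B=36] avail[A=21 B=36] open={}
Step 9: reserve R5 B 3 -> on_hand[A=21 B=36] avail[A=21 B=33] open={R5}
Step 10: reserve R6 A 3 -> on_hand[A=21 B=36] avail[A=18 B=33] open={R5,R6}
Step 11: commit R5 -> on_hand[A=21 B=33] avail[A=18 B=33] open={R6}

Answer: A: 18
B: 33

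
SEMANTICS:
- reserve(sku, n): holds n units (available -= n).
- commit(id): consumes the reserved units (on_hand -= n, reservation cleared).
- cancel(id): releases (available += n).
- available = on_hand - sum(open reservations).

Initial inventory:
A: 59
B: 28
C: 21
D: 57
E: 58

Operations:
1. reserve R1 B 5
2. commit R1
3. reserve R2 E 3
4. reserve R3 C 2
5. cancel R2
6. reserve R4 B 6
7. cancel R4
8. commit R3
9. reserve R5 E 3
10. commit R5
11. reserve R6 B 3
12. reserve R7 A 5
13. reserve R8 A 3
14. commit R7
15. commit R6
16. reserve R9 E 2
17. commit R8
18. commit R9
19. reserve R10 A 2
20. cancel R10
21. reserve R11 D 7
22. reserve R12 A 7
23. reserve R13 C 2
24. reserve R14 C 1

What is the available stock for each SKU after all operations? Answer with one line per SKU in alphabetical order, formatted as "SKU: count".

Step 1: reserve R1 B 5 -> on_hand[A=59 B=28 C=21 D=57 E=58] avail[A=59 B=23 C=21 D=57 E=58] open={R1}
Step 2: commit R1 -> on_hand[A=59 B=23 C=21 D=57 E=58] avail[A=59 B=23 C=21 D=57 E=58] open={}
Step 3: reserve R2 E 3 -> on_hand[A=59 B=23 C=21 D=57 E=58] avail[A=59 B=23 C=21 D=57 E=55] open={R2}
Step 4: reserve R3 C 2 -> on_hand[A=59 B=23 C=21 D=57 E=58] avail[A=59 B=23 C=19 D=57 E=55] open={R2,R3}
Step 5: cancel R2 -> on_hand[A=59 B=23 C=21 D=57 E=58] avail[A=59 B=23 C=19 D=57 E=58] open={R3}
Step 6: reserve R4 B 6 -> on_hand[A=59 B=23 C=21 D=57 E=58] avail[A=59 B=17 C=19 D=57 E=58] open={R3,R4}
Step 7: cancel R4 -> on_hand[A=59 B=23 C=21 D=57 E=58] avail[A=59 B=23 C=19 D=57 E=58] open={R3}
Step 8: commit R3 -> on_hand[A=59 B=23 C=19 D=57 E=58] avail[A=59 B=23 C=19 D=57 E=58] open={}
Step 9: reserve R5 E 3 -> on_hand[A=59 B=23 C=19 D=57 E=58] avail[A=59 B=23 C=19 D=57 E=55] open={R5}
Step 10: commit R5 -> on_hand[A=59 B=23 C=19 D=57 E=55] avail[A=59 B=23 C=19 D=57 E=55] open={}
Step 11: reserve R6 B 3 -> on_hand[A=59 B=23 C=19 D=57 E=55] avail[A=59 B=20 C=19 D=57 E=55] open={R6}
Step 12: reserve R7 A 5 -> on_hand[A=59 B=23 C=19 D=57 E=55] avail[A=54 B=20 C=19 D=57 E=55] open={R6,R7}
Step 13: reserve R8 A 3 -> on_hand[A=59 B=23 C=19 D=57 E=55] avail[A=51 B=20 C=19 D=57 E=55] open={R6,R7,R8}
Step 14: commit R7 -> on_hand[A=54 B=23 C=19 D=57 E=55] avail[A=51 B=20 C=19 D=57 E=55] open={R6,R8}
Step 15: commit R6 -> on_hand[A=54 B=20 C=19 D=57 E=55] avail[A=51 B=20 C=19 D=57 E=55] open={R8}
Step 16: reserve R9 E 2 -> on_hand[A=54 B=20 C=19 D=57 E=55] avail[A=51 B=20 C=19 D=57 E=53] open={R8,R9}
Step 17: commit R8 -> on_hand[A=51 B=20 C=19 D=57 E=55] avail[A=51 B=20 C=19 D=57 E=53] open={R9}
Step 18: commit R9 -> on_hand[A=51 B=20 C=19 D=57 E=53] avail[A=51 B=20 C=19 D=57 E=53] open={}
Step 19: reserve R10 A 2 -> on_hand[A=51 B=20 C=19 D=57 E=53] avail[A=49 B=20 C=19 D=57 E=53] open={R10}
Step 20: cancel R10 -> on_hand[A=51 B=20 C=19 D=57 E=53] avail[A=51 B=20 C=19 D=57 E=53] open={}
Step 21: reserve R11 D 7 -> on_hand[A=51 B=20 C=19 D=57 E=53] avail[A=51 B=20 C=19 D=50 E=53] open={R11}
Step 22: reserve R12 A 7 -> on_hand[A=51 B=20 C=19 D=57 E=53] avail[A=44 B=20 C=19 D=50 E=53] open={R11,R12}
Step 23: reserve R13 C 2 -> on_hand[A=51 B=20 C=19 D=57 E=53] avail[A=44 B=20 C=17 D=50 E=53] open={R11,R12,R13}
Step 24: reserve R14 C 1 -> on_hand[A=51 B=20 C=19 D=57 E=53] avail[A=44 B=20 C=16 D=50 E=53] open={R11,R12,R13,R14}

Answer: A: 44
B: 20
C: 16
D: 50
E: 53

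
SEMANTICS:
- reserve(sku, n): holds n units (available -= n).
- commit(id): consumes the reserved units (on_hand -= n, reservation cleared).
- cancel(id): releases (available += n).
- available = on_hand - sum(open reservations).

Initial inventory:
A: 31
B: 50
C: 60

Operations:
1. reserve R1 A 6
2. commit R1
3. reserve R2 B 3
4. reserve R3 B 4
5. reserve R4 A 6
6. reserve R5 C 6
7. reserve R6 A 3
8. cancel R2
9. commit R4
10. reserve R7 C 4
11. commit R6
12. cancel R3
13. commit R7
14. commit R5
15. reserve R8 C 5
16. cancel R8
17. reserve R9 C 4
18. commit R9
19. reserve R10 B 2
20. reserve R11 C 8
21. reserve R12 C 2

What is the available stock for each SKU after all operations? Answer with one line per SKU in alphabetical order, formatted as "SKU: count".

Step 1: reserve R1 A 6 -> on_hand[A=31 B=50 C=60] avail[A=25 B=50 C=60] open={R1}
Step 2: commit R1 -> on_hand[A=25 B=50 C=60] avail[A=25 B=50 C=60] open={}
Step 3: reserve R2 B 3 -> on_hand[A=25 B=50 C=60] avail[A=25 B=47 C=60] open={R2}
Step 4: reserve R3 B 4 -> on_hand[A=25 B=50 C=60] avail[A=25 B=43 C=60] open={R2,R3}
Step 5: reserve R4 A 6 -> on_hand[A=25 B=50 C=60] avail[A=19 B=43 C=60] open={R2,R3,R4}
Step 6: reserve R5 C 6 -> on_hand[A=25 B=50 C=60] avail[A=19 B=43 C=54] open={R2,R3,R4,R5}
Step 7: reserve R6 A 3 -> on_hand[A=25 B=50 C=60] avail[A=16 B=43 C=54] open={R2,R3,R4,R5,R6}
Step 8: cancel R2 -> on_hand[A=25 B=50 C=60] avail[A=16 B=46 C=54] open={R3,R4,R5,R6}
Step 9: commit R4 -> on_hand[A=19 B=50 C=60] avail[A=16 B=46 C=54] open={R3,R5,R6}
Step 10: reserve R7 C 4 -> on_hand[A=19 B=50 C=60] avail[A=16 B=46 C=50] open={R3,R5,R6,R7}
Step 11: commit R6 -> on_hand[A=16 B=50 C=60] avail[A=16 B=46 C=50] open={R3,R5,R7}
Step 12: cancel R3 -> on_hand[A=16 B=50 C=60] avail[A=16 B=50 C=50] open={R5,R7}
Step 13: commit R7 -> on_hand[A=16 B=50 C=56] avail[A=16 B=50 C=50] open={R5}
Step 14: commit R5 -> on_hand[A=16 B=50 C=50] avail[A=16 B=50 C=50] open={}
Step 15: reserve R8 C 5 -> on_hand[A=16 B=50 C=50] avail[A=16 B=50 C=45] open={R8}
Step 16: cancel R8 -> on_hand[A=16 B=50 C=50] avail[A=16 B=50 C=50] open={}
Step 17: reserve R9 C 4 -> on_hand[A=16 B=50 C=50] avail[A=16 B=50 C=46] open={R9}
Step 18: commit R9 -> on_hand[A=16 B=50 C=46] avail[A=16 B=50 C=46] open={}
Step 19: reserve R10 B 2 -> on_hand[A=16 B=50 C=46] avail[A=16 B=48 C=46] open={R10}
Step 20: reserve R11 C 8 -> on_hand[A=16 B=50 C=46] avail[A=16 B=48 C=38] open={R10,R11}
Step 21: reserve R12 C 2 -> on_hand[A=16 B=50 C=46] avail[A=16 B=48 C=36] open={R10,R11,R12}

Answer: A: 16
B: 48
C: 36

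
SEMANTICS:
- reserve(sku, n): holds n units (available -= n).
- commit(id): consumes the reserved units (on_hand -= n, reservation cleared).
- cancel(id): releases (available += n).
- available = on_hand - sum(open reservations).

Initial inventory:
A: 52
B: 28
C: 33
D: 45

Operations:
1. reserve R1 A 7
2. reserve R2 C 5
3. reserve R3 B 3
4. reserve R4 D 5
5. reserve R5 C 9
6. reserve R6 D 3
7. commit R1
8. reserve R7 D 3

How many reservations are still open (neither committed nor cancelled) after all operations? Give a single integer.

Answer: 6

Derivation:
Step 1: reserve R1 A 7 -> on_hand[A=52 B=28 C=33 D=45] avail[A=45 B=28 C=33 D=45] open={R1}
Step 2: reserve R2 C 5 -> on_hand[A=52 B=28 C=33 D=45] avail[A=45 B=28 C=28 D=45] open={R1,R2}
Step 3: reserve R3 B 3 -> on_hand[A=52 B=28 C=33 D=45] avail[A=45 B=25 C=28 D=45] open={R1,R2,R3}
Step 4: reserve R4 D 5 -> on_hand[A=52 B=28 C=33 D=45] avail[A=45 B=25 C=28 D=40] open={R1,R2,R3,R4}
Step 5: reserve R5 C 9 -> on_hand[A=52 B=28 C=33 D=45] avail[A=45 B=25 C=19 D=40] open={R1,R2,R3,R4,R5}
Step 6: reserve R6 D 3 -> on_hand[A=52 B=28 C=33 D=45] avail[A=45 B=25 C=19 D=37] open={R1,R2,R3,R4,R5,R6}
Step 7: commit R1 -> on_hand[A=45 B=28 C=33 D=45] avail[A=45 B=25 C=19 D=37] open={R2,R3,R4,R5,R6}
Step 8: reserve R7 D 3 -> on_hand[A=45 B=28 C=33 D=45] avail[A=45 B=25 C=19 D=34] open={R2,R3,R4,R5,R6,R7}
Open reservations: ['R2', 'R3', 'R4', 'R5', 'R6', 'R7'] -> 6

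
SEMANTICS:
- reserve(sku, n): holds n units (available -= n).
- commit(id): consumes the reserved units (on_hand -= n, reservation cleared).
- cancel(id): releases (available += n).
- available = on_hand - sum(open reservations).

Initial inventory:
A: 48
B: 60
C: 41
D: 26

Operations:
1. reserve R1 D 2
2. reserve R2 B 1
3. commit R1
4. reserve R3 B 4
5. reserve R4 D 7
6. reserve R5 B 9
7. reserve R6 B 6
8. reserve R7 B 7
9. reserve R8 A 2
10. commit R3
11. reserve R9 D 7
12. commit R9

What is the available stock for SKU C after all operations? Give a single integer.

Step 1: reserve R1 D 2 -> on_hand[A=48 B=60 C=41 D=26] avail[A=48 B=60 C=41 D=24] open={R1}
Step 2: reserve R2 B 1 -> on_hand[A=48 B=60 C=41 D=26] avail[A=48 B=59 C=41 D=24] open={R1,R2}
Step 3: commit R1 -> on_hand[A=48 B=60 C=41 D=24] avail[A=48 B=59 C=41 D=24] open={R2}
Step 4: reserve R3 B 4 -> on_hand[A=48 B=60 C=41 D=24] avail[A=48 B=55 C=41 D=24] open={R2,R3}
Step 5: reserve R4 D 7 -> on_hand[A=48 B=60 C=41 D=24] avail[A=48 B=55 C=41 D=17] open={R2,R3,R4}
Step 6: reserve R5 B 9 -> on_hand[A=48 B=60 C=41 D=24] avail[A=48 B=46 C=41 D=17] open={R2,R3,R4,R5}
Step 7: reserve R6 B 6 -> on_hand[A=48 B=60 C=41 D=24] avail[A=48 B=40 C=41 D=17] open={R2,R3,R4,R5,R6}
Step 8: reserve R7 B 7 -> on_hand[A=48 B=60 C=41 D=24] avail[A=48 B=33 C=41 D=17] open={R2,R3,R4,R5,R6,R7}
Step 9: reserve R8 A 2 -> on_hand[A=48 B=60 C=41 D=24] avail[A=46 B=33 C=41 D=17] open={R2,R3,R4,R5,R6,R7,R8}
Step 10: commit R3 -> on_hand[A=48 B=56 C=41 D=24] avail[A=46 B=33 C=41 D=17] open={R2,R4,R5,R6,R7,R8}
Step 11: reserve R9 D 7 -> on_hand[A=48 B=56 C=41 D=24] avail[A=46 B=33 C=41 D=10] open={R2,R4,R5,R6,R7,R8,R9}
Step 12: commit R9 -> on_hand[A=48 B=56 C=41 D=17] avail[A=46 B=33 C=41 D=10] open={R2,R4,R5,R6,R7,R8}
Final available[C] = 41

Answer: 41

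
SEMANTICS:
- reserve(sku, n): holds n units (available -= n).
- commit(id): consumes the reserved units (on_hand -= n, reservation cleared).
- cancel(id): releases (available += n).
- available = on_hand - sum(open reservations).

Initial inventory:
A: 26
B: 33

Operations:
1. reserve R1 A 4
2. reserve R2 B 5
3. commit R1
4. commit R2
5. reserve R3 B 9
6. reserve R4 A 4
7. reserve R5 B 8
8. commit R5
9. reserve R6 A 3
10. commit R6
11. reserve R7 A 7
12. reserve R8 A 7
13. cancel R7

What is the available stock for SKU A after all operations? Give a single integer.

Step 1: reserve R1 A 4 -> on_hand[A=26 B=33] avail[A=22 B=33] open={R1}
Step 2: reserve R2 B 5 -> on_hand[A=26 B=33] avail[A=22 B=28] open={R1,R2}
Step 3: commit R1 -> on_hand[A=22 B=33] avail[A=22 B=28] open={R2}
Step 4: commit R2 -> on_hand[A=22 B=28] avail[A=22 B=28] open={}
Step 5: reserve R3 B 9 -> on_hand[A=22 B=28] avail[A=22 B=19] open={R3}
Step 6: reserve R4 A 4 -> on_hand[A=22 B=28] avail[A=18 B=19] open={R3,R4}
Step 7: reserve R5 B 8 -> on_hand[A=22 B=28] avail[A=18 B=11] open={R3,R4,R5}
Step 8: commit R5 -> on_hand[A=22 B=20] avail[A=18 B=11] open={R3,R4}
Step 9: reserve R6 A 3 -> on_hand[A=22 B=20] avail[A=15 B=11] open={R3,R4,R6}
Step 10: commit R6 -> on_hand[A=19 B=20] avail[A=15 B=11] open={R3,R4}
Step 11: reserve R7 A 7 -> on_hand[A=19 B=20] avail[A=8 B=11] open={R3,R4,R7}
Step 12: reserve R8 A 7 -> on_hand[A=19 B=20] avail[A=1 B=11] open={R3,R4,R7,R8}
Step 13: cancel R7 -> on_hand[A=19 B=20] avail[A=8 B=11] open={R3,R4,R8}
Final available[A] = 8

Answer: 8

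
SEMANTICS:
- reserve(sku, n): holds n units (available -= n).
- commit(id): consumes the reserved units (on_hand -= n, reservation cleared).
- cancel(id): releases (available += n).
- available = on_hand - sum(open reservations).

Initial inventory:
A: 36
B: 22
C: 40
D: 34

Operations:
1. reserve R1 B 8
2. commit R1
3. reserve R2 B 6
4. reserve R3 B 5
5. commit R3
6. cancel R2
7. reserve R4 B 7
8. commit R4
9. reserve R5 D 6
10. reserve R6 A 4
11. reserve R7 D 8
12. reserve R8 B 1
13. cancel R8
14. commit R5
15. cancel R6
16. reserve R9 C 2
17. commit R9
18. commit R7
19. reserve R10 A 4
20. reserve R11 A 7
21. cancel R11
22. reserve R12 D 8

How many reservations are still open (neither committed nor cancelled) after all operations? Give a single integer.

Answer: 2

Derivation:
Step 1: reserve R1 B 8 -> on_hand[A=36 B=22 C=40 D=34] avail[A=36 B=14 C=40 D=34] open={R1}
Step 2: commit R1 -> on_hand[A=36 B=14 C=40 D=34] avail[A=36 B=14 C=40 D=34] open={}
Step 3: reserve R2 B 6 -> on_hand[A=36 B=14 C=40 D=34] avail[A=36 B=8 C=40 D=34] open={R2}
Step 4: reserve R3 B 5 -> on_hand[A=36 B=14 C=40 D=34] avail[A=36 B=3 C=40 D=34] open={R2,R3}
Step 5: commit R3 -> on_hand[A=36 B=9 C=40 D=34] avail[A=36 B=3 C=40 D=34] open={R2}
Step 6: cancel R2 -> on_hand[A=36 B=9 C=40 D=34] avail[A=36 B=9 C=40 D=34] open={}
Step 7: reserve R4 B 7 -> on_hand[A=36 B=9 C=40 D=34] avail[A=36 B=2 C=40 D=34] open={R4}
Step 8: commit R4 -> on_hand[A=36 B=2 C=40 D=34] avail[A=36 B=2 C=40 D=34] open={}
Step 9: reserve R5 D 6 -> on_hand[A=36 B=2 C=40 D=34] avail[A=36 B=2 C=40 D=28] open={R5}
Step 10: reserve R6 A 4 -> on_hand[A=36 B=2 C=40 D=34] avail[A=32 B=2 C=40 D=28] open={R5,R6}
Step 11: reserve R7 D 8 -> on_hand[A=36 B=2 C=40 D=34] avail[A=32 B=2 C=40 D=20] open={R5,R6,R7}
Step 12: reserve R8 B 1 -> on_hand[A=36 B=2 C=40 D=34] avail[A=32 B=1 C=40 D=20] open={R5,R6,R7,R8}
Step 13: cancel R8 -> on_hand[A=36 B=2 C=40 D=34] avail[A=32 B=2 C=40 D=20] open={R5,R6,R7}
Step 14: commit R5 -> on_hand[A=36 B=2 C=40 D=28] avail[A=32 B=2 C=40 D=20] open={R6,R7}
Step 15: cancel R6 -> on_hand[A=36 B=2 C=40 D=28] avail[A=36 B=2 C=40 D=20] open={R7}
Step 16: reserve R9 C 2 -> on_hand[A=36 B=2 C=40 D=28] avail[A=36 B=2 C=38 D=20] open={R7,R9}
Step 17: commit R9 -> on_hand[A=36 B=2 C=38 D=28] avail[A=36 B=2 C=38 D=20] open={R7}
Step 18: commit R7 -> on_hand[A=36 B=2 C=38 D=20] avail[A=36 B=2 C=38 D=20] open={}
Step 19: reserve R10 A 4 -> on_hand[A=36 B=2 C=38 D=20] avail[A=32 B=2 C=38 D=20] open={R10}
Step 20: reserve R11 A 7 -> on_hand[A=36 B=2 C=38 D=20] avail[A=25 B=2 C=38 D=20] open={R10,R11}
Step 21: cancel R11 -> on_hand[A=36 B=2 C=38 D=20] avail[A=32 B=2 C=38 D=20] open={R10}
Step 22: reserve R12 D 8 -> on_hand[A=36 B=2 C=38 D=20] avail[A=32 B=2 C=38 D=12] open={R10,R12}
Open reservations: ['R10', 'R12'] -> 2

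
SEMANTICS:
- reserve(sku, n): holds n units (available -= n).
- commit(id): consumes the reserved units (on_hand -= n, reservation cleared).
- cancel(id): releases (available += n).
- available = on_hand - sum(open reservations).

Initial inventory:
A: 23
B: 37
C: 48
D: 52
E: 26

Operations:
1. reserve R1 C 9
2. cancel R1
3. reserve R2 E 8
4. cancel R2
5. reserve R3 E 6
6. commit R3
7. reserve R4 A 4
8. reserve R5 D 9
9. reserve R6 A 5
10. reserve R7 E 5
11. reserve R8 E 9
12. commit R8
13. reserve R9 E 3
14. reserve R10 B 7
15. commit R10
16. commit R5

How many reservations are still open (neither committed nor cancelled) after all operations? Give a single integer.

Answer: 4

Derivation:
Step 1: reserve R1 C 9 -> on_hand[A=23 B=37 C=48 D=52 E=26] avail[A=23 B=37 C=39 D=52 E=26] open={R1}
Step 2: cancel R1 -> on_hand[A=23 B=37 C=48 D=52 E=26] avail[A=23 B=37 C=48 D=52 E=26] open={}
Step 3: reserve R2 E 8 -> on_hand[A=23 B=37 C=48 D=52 E=26] avail[A=23 B=37 C=48 D=52 E=18] open={R2}
Step 4: cancel R2 -> on_hand[A=23 B=37 C=48 D=52 E=26] avail[A=23 B=37 C=48 D=52 E=26] open={}
Step 5: reserve R3 E 6 -> on_hand[A=23 B=37 C=48 D=52 E=26] avail[A=23 B=37 C=48 D=52 E=20] open={R3}
Step 6: commit R3 -> on_hand[A=23 B=37 C=48 D=52 E=20] avail[A=23 B=37 C=48 D=52 E=20] open={}
Step 7: reserve R4 A 4 -> on_hand[A=23 B=37 C=48 D=52 E=20] avail[A=19 B=37 C=48 D=52 E=20] open={R4}
Step 8: reserve R5 D 9 -> on_hand[A=23 B=37 C=48 D=52 E=20] avail[A=19 B=37 C=48 D=43 E=20] open={R4,R5}
Step 9: reserve R6 A 5 -> on_hand[A=23 B=37 C=48 D=52 E=20] avail[A=14 B=37 C=48 D=43 E=20] open={R4,R5,R6}
Step 10: reserve R7 E 5 -> on_hand[A=23 B=37 C=48 D=52 E=20] avail[A=14 B=37 C=48 D=43 E=15] open={R4,R5,R6,R7}
Step 11: reserve R8 E 9 -> on_hand[A=23 B=37 C=48 D=52 E=20] avail[A=14 B=37 C=48 D=43 E=6] open={R4,R5,R6,R7,R8}
Step 12: commit R8 -> on_hand[A=23 B=37 C=48 D=52 E=11] avail[A=14 B=37 C=48 D=43 E=6] open={R4,R5,R6,R7}
Step 13: reserve R9 E 3 -> on_hand[A=23 B=37 C=48 D=52 E=11] avail[A=14 B=37 C=48 D=43 E=3] open={R4,R5,R6,R7,R9}
Step 14: reserve R10 B 7 -> on_hand[A=23 B=37 C=48 D=52 E=11] avail[A=14 B=30 C=48 D=43 E=3] open={R10,R4,R5,R6,R7,R9}
Step 15: commit R10 -> on_hand[A=23 B=30 C=48 D=52 E=11] avail[A=14 B=30 C=48 D=43 E=3] open={R4,R5,R6,R7,R9}
Step 16: commit R5 -> on_hand[A=23 B=30 C=48 D=43 E=11] avail[A=14 B=30 C=48 D=43 E=3] open={R4,R6,R7,R9}
Open reservations: ['R4', 'R6', 'R7', 'R9'] -> 4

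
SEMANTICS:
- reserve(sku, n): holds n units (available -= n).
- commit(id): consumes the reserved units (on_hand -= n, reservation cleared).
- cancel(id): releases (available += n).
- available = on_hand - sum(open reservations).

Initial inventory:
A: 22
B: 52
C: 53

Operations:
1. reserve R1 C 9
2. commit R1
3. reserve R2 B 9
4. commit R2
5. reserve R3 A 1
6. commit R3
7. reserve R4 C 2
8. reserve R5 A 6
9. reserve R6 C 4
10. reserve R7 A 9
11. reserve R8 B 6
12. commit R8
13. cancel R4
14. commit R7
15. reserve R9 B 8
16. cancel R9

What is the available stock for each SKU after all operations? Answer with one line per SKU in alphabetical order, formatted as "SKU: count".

Answer: A: 6
B: 37
C: 40

Derivation:
Step 1: reserve R1 C 9 -> on_hand[A=22 B=52 C=53] avail[A=22 B=52 C=44] open={R1}
Step 2: commit R1 -> on_hand[A=22 B=52 C=44] avail[A=22 B=52 C=44] open={}
Step 3: reserve R2 B 9 -> on_hand[A=22 B=52 C=44] avail[A=22 B=43 C=44] open={R2}
Step 4: commit R2 -> on_hand[A=22 B=43 C=44] avail[A=22 B=43 C=44] open={}
Step 5: reserve R3 A 1 -> on_hand[A=22 B=43 C=44] avail[A=21 B=43 C=44] open={R3}
Step 6: commit R3 -> on_hand[A=21 B=43 C=44] avail[A=21 B=43 C=44] open={}
Step 7: reserve R4 C 2 -> on_hand[A=21 B=43 C=44] avail[A=21 B=43 C=42] open={R4}
Step 8: reserve R5 A 6 -> on_hand[A=21 B=43 C=44] avail[A=15 B=43 C=42] open={R4,R5}
Step 9: reserve R6 C 4 -> on_hand[A=21 B=43 C=44] avail[A=15 B=43 C=38] open={R4,R5,R6}
Step 10: reserve R7 A 9 -> on_hand[A=21 B=43 C=44] avail[A=6 B=43 C=38] open={R4,R5,R6,R7}
Step 11: reserve R8 B 6 -> on_hand[A=21 B=43 C=44] avail[A=6 B=37 C=38] open={R4,R5,R6,R7,R8}
Step 12: commit R8 -> on_hand[A=21 B=37 C=44] avail[A=6 B=37 C=38] open={R4,R5,R6,R7}
Step 13: cancel R4 -> on_hand[A=21 B=37 C=44] avail[A=6 B=37 C=40] open={R5,R6,R7}
Step 14: commit R7 -> on_hand[A=12 B=37 C=44] avail[A=6 B=37 C=40] open={R5,R6}
Step 15: reserve R9 B 8 -> on_hand[A=12 B=37 C=44] avail[A=6 B=29 C=40] open={R5,R6,R9}
Step 16: cancel R9 -> on_hand[A=12 B=37 C=44] avail[A=6 B=37 C=40] open={R5,R6}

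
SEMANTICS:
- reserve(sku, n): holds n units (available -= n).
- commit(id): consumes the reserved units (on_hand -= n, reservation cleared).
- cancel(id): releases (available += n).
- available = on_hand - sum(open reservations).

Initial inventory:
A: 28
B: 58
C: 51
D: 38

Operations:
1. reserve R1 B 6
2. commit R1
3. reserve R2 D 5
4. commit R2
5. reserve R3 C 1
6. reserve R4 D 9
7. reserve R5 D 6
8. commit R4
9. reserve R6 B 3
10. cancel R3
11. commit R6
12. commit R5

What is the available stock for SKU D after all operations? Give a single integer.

Step 1: reserve R1 B 6 -> on_hand[A=28 B=58 C=51 D=38] avail[A=28 B=52 C=51 D=38] open={R1}
Step 2: commit R1 -> on_hand[A=28 B=52 C=51 D=38] avail[A=28 B=52 C=51 D=38] open={}
Step 3: reserve R2 D 5 -> on_hand[A=28 B=52 C=51 D=38] avail[A=28 B=52 C=51 D=33] open={R2}
Step 4: commit R2 -> on_hand[A=28 B=52 C=51 D=33] avail[A=28 B=52 C=51 D=33] open={}
Step 5: reserve R3 C 1 -> on_hand[A=28 B=52 C=51 D=33] avail[A=28 B=52 C=50 D=33] open={R3}
Step 6: reserve R4 D 9 -> on_hand[A=28 B=52 C=51 D=33] avail[A=28 B=52 C=50 D=24] open={R3,R4}
Step 7: reserve R5 D 6 -> on_hand[A=28 B=52 C=51 D=33] avail[A=28 B=52 C=50 D=18] open={R3,R4,R5}
Step 8: commit R4 -> on_hand[A=28 B=52 C=51 D=24] avail[A=28 B=52 C=50 D=18] open={R3,R5}
Step 9: reserve R6 B 3 -> on_hand[A=28 B=52 C=51 D=24] avail[A=28 B=49 C=50 D=18] open={R3,R5,R6}
Step 10: cancel R3 -> on_hand[A=28 B=52 C=51 D=24] avail[A=28 B=49 C=51 D=18] open={R5,R6}
Step 11: commit R6 -> on_hand[A=28 B=49 C=51 D=24] avail[A=28 B=49 C=51 D=18] open={R5}
Step 12: commit R5 -> on_hand[A=28 B=49 C=51 D=18] avail[A=28 B=49 C=51 D=18] open={}
Final available[D] = 18

Answer: 18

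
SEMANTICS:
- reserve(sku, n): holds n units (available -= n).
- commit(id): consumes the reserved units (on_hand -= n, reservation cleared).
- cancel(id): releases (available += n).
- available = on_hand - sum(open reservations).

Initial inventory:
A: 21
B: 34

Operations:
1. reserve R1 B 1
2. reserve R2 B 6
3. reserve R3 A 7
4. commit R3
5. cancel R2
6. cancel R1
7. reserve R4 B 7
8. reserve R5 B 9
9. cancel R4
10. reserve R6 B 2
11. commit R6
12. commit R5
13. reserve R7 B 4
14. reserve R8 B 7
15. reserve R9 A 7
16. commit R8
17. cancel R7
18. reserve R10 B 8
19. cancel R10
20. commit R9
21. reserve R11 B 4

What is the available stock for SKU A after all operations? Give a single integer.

Step 1: reserve R1 B 1 -> on_hand[A=21 B=34] avail[A=21 B=33] open={R1}
Step 2: reserve R2 B 6 -> on_hand[A=21 B=34] avail[A=21 B=27] open={R1,R2}
Step 3: reserve R3 A 7 -> on_hand[A=21 B=34] avail[A=14 B=27] open={R1,R2,R3}
Step 4: commit R3 -> on_hand[A=14 B=34] avail[A=14 B=27] open={R1,R2}
Step 5: cancel R2 -> on_hand[A=14 B=34] avail[A=14 B=33] open={R1}
Step 6: cancel R1 -> on_hand[A=14 B=34] avail[A=14 B=34] open={}
Step 7: reserve R4 B 7 -> on_hand[A=14 B=34] avail[A=14 B=27] open={R4}
Step 8: reserve R5 B 9 -> on_hand[A=14 B=34] avail[A=14 B=18] open={R4,R5}
Step 9: cancel R4 -> on_hand[A=14 B=34] avail[A=14 B=25] open={R5}
Step 10: reserve R6 B 2 -> on_hand[A=14 B=34] avail[A=14 B=23] open={R5,R6}
Step 11: commit R6 -> on_hand[A=14 B=32] avail[A=14 B=23] open={R5}
Step 12: commit R5 -> on_hand[A=14 B=23] avail[A=14 B=23] open={}
Step 13: reserve R7 B 4 -> on_hand[A=14 B=23] avail[A=14 B=19] open={R7}
Step 14: reserve R8 B 7 -> on_hand[A=14 B=23] avail[A=14 B=12] open={R7,R8}
Step 15: reserve R9 A 7 -> on_hand[A=14 B=23] avail[A=7 B=12] open={R7,R8,R9}
Step 16: commit R8 -> on_hand[A=14 B=16] avail[A=7 B=12] open={R7,R9}
Step 17: cancel R7 -> on_hand[A=14 B=16] avail[A=7 B=16] open={R9}
Step 18: reserve R10 B 8 -> on_hand[A=14 B=16] avail[A=7 B=8] open={R10,R9}
Step 19: cancel R10 -> on_hand[A=14 B=16] avail[A=7 B=16] open={R9}
Step 20: commit R9 -> on_hand[A=7 B=16] avail[A=7 B=16] open={}
Step 21: reserve R11 B 4 -> on_hand[A=7 B=16] avail[A=7 B=12] open={R11}
Final available[A] = 7

Answer: 7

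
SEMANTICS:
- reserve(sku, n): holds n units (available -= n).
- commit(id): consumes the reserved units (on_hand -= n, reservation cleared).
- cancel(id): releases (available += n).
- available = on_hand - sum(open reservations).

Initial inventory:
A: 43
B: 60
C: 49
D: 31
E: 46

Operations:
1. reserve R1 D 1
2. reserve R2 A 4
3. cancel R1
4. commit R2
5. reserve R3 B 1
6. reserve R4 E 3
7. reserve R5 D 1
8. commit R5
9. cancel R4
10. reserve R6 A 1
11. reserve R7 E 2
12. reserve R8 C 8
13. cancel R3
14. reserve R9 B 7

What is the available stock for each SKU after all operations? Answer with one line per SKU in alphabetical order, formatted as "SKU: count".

Answer: A: 38
B: 53
C: 41
D: 30
E: 44

Derivation:
Step 1: reserve R1 D 1 -> on_hand[A=43 B=60 C=49 D=31 E=46] avail[A=43 B=60 C=49 D=30 E=46] open={R1}
Step 2: reserve R2 A 4 -> on_hand[A=43 B=60 C=49 D=31 E=46] avail[A=39 B=60 C=49 D=30 E=46] open={R1,R2}
Step 3: cancel R1 -> on_hand[A=43 B=60 C=49 D=31 E=46] avail[A=39 B=60 C=49 D=31 E=46] open={R2}
Step 4: commit R2 -> on_hand[A=39 B=60 C=49 D=31 E=46] avail[A=39 B=60 C=49 D=31 E=46] open={}
Step 5: reserve R3 B 1 -> on_hand[A=39 B=60 C=49 D=31 E=46] avail[A=39 B=59 C=49 D=31 E=46] open={R3}
Step 6: reserve R4 E 3 -> on_hand[A=39 B=60 C=49 D=31 E=46] avail[A=39 B=59 C=49 D=31 E=43] open={R3,R4}
Step 7: reserve R5 D 1 -> on_hand[A=39 B=60 C=49 D=31 E=46] avail[A=39 B=59 C=49 D=30 E=43] open={R3,R4,R5}
Step 8: commit R5 -> on_hand[A=39 B=60 C=49 D=30 E=46] avail[A=39 B=59 C=49 D=30 E=43] open={R3,R4}
Step 9: cancel R4 -> on_hand[A=39 B=60 C=49 D=30 E=46] avail[A=39 B=59 C=49 D=30 E=46] open={R3}
Step 10: reserve R6 A 1 -> on_hand[A=39 B=60 C=49 D=30 E=46] avail[A=38 B=59 C=49 D=30 E=46] open={R3,R6}
Step 11: reserve R7 E 2 -> on_hand[A=39 B=60 C=49 D=30 E=46] avail[A=38 B=59 C=49 D=30 E=44] open={R3,R6,R7}
Step 12: reserve R8 C 8 -> on_hand[A=39 B=60 C=49 D=30 E=46] avail[A=38 B=59 C=41 D=30 E=44] open={R3,R6,R7,R8}
Step 13: cancel R3 -> on_hand[A=39 B=60 C=49 D=30 E=46] avail[A=38 B=60 C=41 D=30 E=44] open={R6,R7,R8}
Step 14: reserve R9 B 7 -> on_hand[A=39 B=60 C=49 D=30 E=46] avail[A=38 B=53 C=41 D=30 E=44] open={R6,R7,R8,R9}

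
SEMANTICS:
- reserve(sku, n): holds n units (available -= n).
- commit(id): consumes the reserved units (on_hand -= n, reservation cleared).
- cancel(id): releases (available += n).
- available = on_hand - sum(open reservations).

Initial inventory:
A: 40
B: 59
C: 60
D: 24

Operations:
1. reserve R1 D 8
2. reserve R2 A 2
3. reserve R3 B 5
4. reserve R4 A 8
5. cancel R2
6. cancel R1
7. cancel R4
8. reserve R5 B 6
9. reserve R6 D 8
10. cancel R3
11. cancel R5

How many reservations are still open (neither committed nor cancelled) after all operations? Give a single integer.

Step 1: reserve R1 D 8 -> on_hand[A=40 B=59 C=60 D=24] avail[A=40 B=59 C=60 D=16] open={R1}
Step 2: reserve R2 A 2 -> on_hand[A=40 B=59 C=60 D=24] avail[A=38 B=59 C=60 D=16] open={R1,R2}
Step 3: reserve R3 B 5 -> on_hand[A=40 B=59 C=60 D=24] avail[A=38 B=54 C=60 D=16] open={R1,R2,R3}
Step 4: reserve R4 A 8 -> on_hand[A=40 B=59 C=60 D=24] avail[A=30 B=54 C=60 D=16] open={R1,R2,R3,R4}
Step 5: cancel R2 -> on_hand[A=40 B=59 C=60 D=24] avail[A=32 B=54 C=60 D=16] open={R1,R3,R4}
Step 6: cancel R1 -> on_hand[A=40 B=59 C=60 D=24] avail[A=32 B=54 C=60 D=24] open={R3,R4}
Step 7: cancel R4 -> on_hand[A=40 B=59 C=60 D=24] avail[A=40 B=54 C=60 D=24] open={R3}
Step 8: reserve R5 B 6 -> on_hand[A=40 B=59 C=60 D=24] avail[A=40 B=48 C=60 D=24] open={R3,R5}
Step 9: reserve R6 D 8 -> on_hand[A=40 B=59 C=60 D=24] avail[A=40 B=48 C=60 D=16] open={R3,R5,R6}
Step 10: cancel R3 -> on_hand[A=40 B=59 C=60 D=24] avail[A=40 B=53 C=60 D=16] open={R5,R6}
Step 11: cancel R5 -> on_hand[A=40 B=59 C=60 D=24] avail[A=40 B=59 C=60 D=16] open={R6}
Open reservations: ['R6'] -> 1

Answer: 1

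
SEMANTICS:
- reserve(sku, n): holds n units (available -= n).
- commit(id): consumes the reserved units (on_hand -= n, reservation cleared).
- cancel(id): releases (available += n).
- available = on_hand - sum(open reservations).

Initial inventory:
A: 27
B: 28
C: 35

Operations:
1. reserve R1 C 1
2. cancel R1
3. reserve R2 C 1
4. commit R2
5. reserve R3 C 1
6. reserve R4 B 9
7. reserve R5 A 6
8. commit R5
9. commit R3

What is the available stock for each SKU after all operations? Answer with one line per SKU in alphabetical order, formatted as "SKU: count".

Answer: A: 21
B: 19
C: 33

Derivation:
Step 1: reserve R1 C 1 -> on_hand[A=27 B=28 C=35] avail[A=27 B=28 C=34] open={R1}
Step 2: cancel R1 -> on_hand[A=27 B=28 C=35] avail[A=27 B=28 C=35] open={}
Step 3: reserve R2 C 1 -> on_hand[A=27 B=28 C=35] avail[A=27 B=28 C=34] open={R2}
Step 4: commit R2 -> on_hand[A=27 B=28 C=34] avail[A=27 B=28 C=34] open={}
Step 5: reserve R3 C 1 -> on_hand[A=27 B=28 C=34] avail[A=27 B=28 C=33] open={R3}
Step 6: reserve R4 B 9 -> on_hand[A=27 B=28 C=34] avail[A=27 B=19 C=33] open={R3,R4}
Step 7: reserve R5 A 6 -> on_hand[A=27 B=28 C=34] avail[A=21 B=19 C=33] open={R3,R4,R5}
Step 8: commit R5 -> on_hand[A=21 B=28 C=34] avail[A=21 B=19 C=33] open={R3,R4}
Step 9: commit R3 -> on_hand[A=21 B=28 C=33] avail[A=21 B=19 C=33] open={R4}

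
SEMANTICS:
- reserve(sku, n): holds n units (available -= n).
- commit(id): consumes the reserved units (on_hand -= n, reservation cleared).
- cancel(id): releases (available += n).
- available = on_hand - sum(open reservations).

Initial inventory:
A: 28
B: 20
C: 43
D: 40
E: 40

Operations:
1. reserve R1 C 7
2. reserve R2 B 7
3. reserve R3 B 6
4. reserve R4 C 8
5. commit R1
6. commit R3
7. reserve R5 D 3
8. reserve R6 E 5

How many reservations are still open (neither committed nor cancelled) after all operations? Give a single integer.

Answer: 4

Derivation:
Step 1: reserve R1 C 7 -> on_hand[A=28 B=20 C=43 D=40 E=40] avail[A=28 B=20 C=36 D=40 E=40] open={R1}
Step 2: reserve R2 B 7 -> on_hand[A=28 B=20 C=43 D=40 E=40] avail[A=28 B=13 C=36 D=40 E=40] open={R1,R2}
Step 3: reserve R3 B 6 -> on_hand[A=28 B=20 C=43 D=40 E=40] avail[A=28 B=7 C=36 D=40 E=40] open={R1,R2,R3}
Step 4: reserve R4 C 8 -> on_hand[A=28 B=20 C=43 D=40 E=40] avail[A=28 B=7 C=28 D=40 E=40] open={R1,R2,R3,R4}
Step 5: commit R1 -> on_hand[A=28 B=20 C=36 D=40 E=40] avail[A=28 B=7 C=28 D=40 E=40] open={R2,R3,R4}
Step 6: commit R3 -> on_hand[A=28 B=14 C=36 D=40 E=40] avail[A=28 B=7 C=28 D=40 E=40] open={R2,R4}
Step 7: reserve R5 D 3 -> on_hand[A=28 B=14 C=36 D=40 E=40] avail[A=28 B=7 C=28 D=37 E=40] open={R2,R4,R5}
Step 8: reserve R6 E 5 -> on_hand[A=28 B=14 C=36 D=40 E=40] avail[A=28 B=7 C=28 D=37 E=35] open={R2,R4,R5,R6}
Open reservations: ['R2', 'R4', 'R5', 'R6'] -> 4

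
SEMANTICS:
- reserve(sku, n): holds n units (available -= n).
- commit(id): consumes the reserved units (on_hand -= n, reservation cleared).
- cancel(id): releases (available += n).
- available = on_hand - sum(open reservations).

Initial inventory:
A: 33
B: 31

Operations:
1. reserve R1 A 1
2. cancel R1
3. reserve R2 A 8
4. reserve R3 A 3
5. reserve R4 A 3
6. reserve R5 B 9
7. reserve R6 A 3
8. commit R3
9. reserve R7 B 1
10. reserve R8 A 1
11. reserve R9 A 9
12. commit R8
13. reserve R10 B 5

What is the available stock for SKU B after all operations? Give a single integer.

Answer: 16

Derivation:
Step 1: reserve R1 A 1 -> on_hand[A=33 B=31] avail[A=32 B=31] open={R1}
Step 2: cancel R1 -> on_hand[A=33 B=31] avail[A=33 B=31] open={}
Step 3: reserve R2 A 8 -> on_hand[A=33 B=31] avail[A=25 B=31] open={R2}
Step 4: reserve R3 A 3 -> on_hand[A=33 B=31] avail[A=22 B=31] open={R2,R3}
Step 5: reserve R4 A 3 -> on_hand[A=33 B=31] avail[A=19 B=31] open={R2,R3,R4}
Step 6: reserve R5 B 9 -> on_hand[A=33 B=31] avail[A=19 B=22] open={R2,R3,R4,R5}
Step 7: reserve R6 A 3 -> on_hand[A=33 B=31] avail[A=16 B=22] open={R2,R3,R4,R5,R6}
Step 8: commit R3 -> on_hand[A=30 B=31] avail[A=16 B=22] open={R2,R4,R5,R6}
Step 9: reserve R7 B 1 -> on_hand[A=30 B=31] avail[A=16 B=21] open={R2,R4,R5,R6,R7}
Step 10: reserve R8 A 1 -> on_hand[A=30 B=31] avail[A=15 B=21] open={R2,R4,R5,R6,R7,R8}
Step 11: reserve R9 A 9 -> on_hand[A=30 B=31] avail[A=6 B=21] open={R2,R4,R5,R6,R7,R8,R9}
Step 12: commit R8 -> on_hand[A=29 B=31] avail[A=6 B=21] open={R2,R4,R5,R6,R7,R9}
Step 13: reserve R10 B 5 -> on_hand[A=29 B=31] avail[A=6 B=16] open={R10,R2,R4,R5,R6,R7,R9}
Final available[B] = 16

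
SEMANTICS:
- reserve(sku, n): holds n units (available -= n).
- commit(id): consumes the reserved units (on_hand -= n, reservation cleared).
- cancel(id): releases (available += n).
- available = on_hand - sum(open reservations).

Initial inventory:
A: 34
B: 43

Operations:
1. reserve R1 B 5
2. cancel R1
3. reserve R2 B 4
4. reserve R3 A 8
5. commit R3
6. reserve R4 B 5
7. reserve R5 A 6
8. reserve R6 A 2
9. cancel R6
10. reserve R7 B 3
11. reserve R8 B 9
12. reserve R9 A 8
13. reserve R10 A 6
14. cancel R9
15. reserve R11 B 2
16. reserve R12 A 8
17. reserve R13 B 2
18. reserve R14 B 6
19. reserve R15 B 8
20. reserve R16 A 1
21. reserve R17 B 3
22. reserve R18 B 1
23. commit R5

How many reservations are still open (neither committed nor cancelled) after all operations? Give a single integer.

Answer: 13

Derivation:
Step 1: reserve R1 B 5 -> on_hand[A=34 B=43] avail[A=34 B=38] open={R1}
Step 2: cancel R1 -> on_hand[A=34 B=43] avail[A=34 B=43] open={}
Step 3: reserve R2 B 4 -> on_hand[A=34 B=43] avail[A=34 B=39] open={R2}
Step 4: reserve R3 A 8 -> on_hand[A=34 B=43] avail[A=26 B=39] open={R2,R3}
Step 5: commit R3 -> on_hand[A=26 B=43] avail[A=26 B=39] open={R2}
Step 6: reserve R4 B 5 -> on_hand[A=26 B=43] avail[A=26 B=34] open={R2,R4}
Step 7: reserve R5 A 6 -> on_hand[A=26 B=43] avail[A=20 B=34] open={R2,R4,R5}
Step 8: reserve R6 A 2 -> on_hand[A=26 B=43] avail[A=18 B=34] open={R2,R4,R5,R6}
Step 9: cancel R6 -> on_hand[A=26 B=43] avail[A=20 B=34] open={R2,R4,R5}
Step 10: reserve R7 B 3 -> on_hand[A=26 B=43] avail[A=20 B=31] open={R2,R4,R5,R7}
Step 11: reserve R8 B 9 -> on_hand[A=26 B=43] avail[A=20 B=22] open={R2,R4,R5,R7,R8}
Step 12: reserve R9 A 8 -> on_hand[A=26 B=43] avail[A=12 B=22] open={R2,R4,R5,R7,R8,R9}
Step 13: reserve R10 A 6 -> on_hand[A=26 B=43] avail[A=6 B=22] open={R10,R2,R4,R5,R7,R8,R9}
Step 14: cancel R9 -> on_hand[A=26 B=43] avail[A=14 B=22] open={R10,R2,R4,R5,R7,R8}
Step 15: reserve R11 B 2 -> on_hand[A=26 B=43] avail[A=14 B=20] open={R10,R11,R2,R4,R5,R7,R8}
Step 16: reserve R12 A 8 -> on_hand[A=26 B=43] avail[A=6 B=20] open={R10,R11,R12,R2,R4,R5,R7,R8}
Step 17: reserve R13 B 2 -> on_hand[A=26 B=43] avail[A=6 B=18] open={R10,R11,R12,R13,R2,R4,R5,R7,R8}
Step 18: reserve R14 B 6 -> on_hand[A=26 B=43] avail[A=6 B=12] open={R10,R11,R12,R13,R14,R2,R4,R5,R7,R8}
Step 19: reserve R15 B 8 -> on_hand[A=26 B=43] avail[A=6 B=4] open={R10,R11,R12,R13,R14,R15,R2,R4,R5,R7,R8}
Step 20: reserve R16 A 1 -> on_hand[A=26 B=43] avail[A=5 B=4] open={R10,R11,R12,R13,R14,R15,R16,R2,R4,R5,R7,R8}
Step 21: reserve R17 B 3 -> on_hand[A=26 B=43] avail[A=5 B=1] open={R10,R11,R12,R13,R14,R15,R16,R17,R2,R4,R5,R7,R8}
Step 22: reserve R18 B 1 -> on_hand[A=26 B=43] avail[A=5 B=0] open={R10,R11,R12,R13,R14,R15,R16,R17,R18,R2,R4,R5,R7,R8}
Step 23: commit R5 -> on_hand[A=20 B=43] avail[A=5 B=0] open={R10,R11,R12,R13,R14,R15,R16,R17,R18,R2,R4,R7,R8}
Open reservations: ['R10', 'R11', 'R12', 'R13', 'R14', 'R15', 'R16', 'R17', 'R18', 'R2', 'R4', 'R7', 'R8'] -> 13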